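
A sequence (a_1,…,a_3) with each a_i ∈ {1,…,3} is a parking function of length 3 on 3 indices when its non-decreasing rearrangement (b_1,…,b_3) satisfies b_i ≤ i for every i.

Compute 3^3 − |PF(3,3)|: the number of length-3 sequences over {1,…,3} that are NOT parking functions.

11

#PF = (3+1−3)·(3+1)^{3−1} = 1×16 = 16 (Pollak)
Check (3,3,1) → sorted (1,3,3): b_2=3>2, not a PF.
3^3 − 16 = 27 − 16 = 11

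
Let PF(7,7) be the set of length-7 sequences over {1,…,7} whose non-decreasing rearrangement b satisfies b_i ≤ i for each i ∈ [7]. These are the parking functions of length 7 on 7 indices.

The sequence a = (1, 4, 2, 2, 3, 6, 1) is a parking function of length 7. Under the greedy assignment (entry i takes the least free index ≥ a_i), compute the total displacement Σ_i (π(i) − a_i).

Σπ = 28 ({1..7} each once); Σa = 1+4+2+2+3+6+1 = 19; disp = 28−19 = 9.

9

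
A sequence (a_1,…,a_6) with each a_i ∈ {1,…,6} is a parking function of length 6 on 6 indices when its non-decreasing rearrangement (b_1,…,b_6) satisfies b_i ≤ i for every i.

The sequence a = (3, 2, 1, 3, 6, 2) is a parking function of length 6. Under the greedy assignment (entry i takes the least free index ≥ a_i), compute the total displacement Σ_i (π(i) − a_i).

4

Σπ(i) = 1+…+6 = 21; Σa = 3+2+1+3+6+2 = 17; disp = 21−17 = 4.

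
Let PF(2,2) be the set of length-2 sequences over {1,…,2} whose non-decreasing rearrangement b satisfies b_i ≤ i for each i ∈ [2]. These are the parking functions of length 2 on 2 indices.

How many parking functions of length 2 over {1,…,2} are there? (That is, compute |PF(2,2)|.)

3

Count = (3−2)·3^(2−1) = 1·3 = 3 (Pollak)
E.g. (1,1) → sorted (1,1): b_i ≤ i ∀i, a PF.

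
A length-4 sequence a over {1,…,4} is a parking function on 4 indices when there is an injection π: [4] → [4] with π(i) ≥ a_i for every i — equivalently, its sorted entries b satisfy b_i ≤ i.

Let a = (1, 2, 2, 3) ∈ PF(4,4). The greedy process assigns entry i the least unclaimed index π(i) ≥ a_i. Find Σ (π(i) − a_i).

Σπ = 4·5/2 = 10 (π permutes [4]); Σa = 1+2+2+3 = 8; disp = 10−8 = 2.

2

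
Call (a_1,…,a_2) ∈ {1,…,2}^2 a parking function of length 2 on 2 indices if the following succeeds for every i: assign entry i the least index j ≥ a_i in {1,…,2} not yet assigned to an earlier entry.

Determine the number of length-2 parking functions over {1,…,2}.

3

|PF| = 1·3^1 = 1·3 = 3 [KW]
Check (1,1) → sorted (1,1): b_i ≤ i ∀i, a PF.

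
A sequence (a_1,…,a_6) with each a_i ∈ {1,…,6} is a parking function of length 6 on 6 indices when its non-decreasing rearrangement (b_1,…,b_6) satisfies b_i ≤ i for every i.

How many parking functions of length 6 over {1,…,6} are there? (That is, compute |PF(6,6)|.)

#PF = (6−6+1)·(6+1)^(6−1) = 1 · 16807 = 16807 (Konheim–Weiss)
E.g. (1,1,4,2,4,4) → sorted (1,1,2,4,4,4): b_i ≤ i ∀i, a PF.

16807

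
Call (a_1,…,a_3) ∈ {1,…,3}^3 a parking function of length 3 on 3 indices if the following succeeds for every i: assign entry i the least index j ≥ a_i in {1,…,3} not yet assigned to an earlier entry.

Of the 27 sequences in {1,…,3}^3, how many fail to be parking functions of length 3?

11

#PF = 1·4^2 = 1×16 = 16
Example (3,3,2) → sorted (2,3,3): b_1=2>1, not a PF.
3^3 − 16 = 27 − 16 = 11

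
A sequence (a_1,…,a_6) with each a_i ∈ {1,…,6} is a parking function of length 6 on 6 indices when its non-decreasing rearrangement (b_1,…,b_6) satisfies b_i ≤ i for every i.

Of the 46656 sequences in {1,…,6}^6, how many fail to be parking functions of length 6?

#PF = 1·7^5 = 1 · 16807 = 16807 [KW]
Example (5,4,5,6,5,1) → sorted (1,4,5,5,5,6): b_2=4>2, not a PF.
So 46656 − 16807 = 29849 fail.

29849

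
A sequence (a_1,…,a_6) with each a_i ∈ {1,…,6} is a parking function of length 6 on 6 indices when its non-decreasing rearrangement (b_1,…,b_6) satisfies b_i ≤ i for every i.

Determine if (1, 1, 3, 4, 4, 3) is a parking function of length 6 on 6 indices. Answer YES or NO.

YES

Order a: b = (1, 1, 3, 3, 4, 4).
  b_1=1 ≤ 1
  b_2=1 ≤ 2
  b_3=3 ≤ 3
  b_4=3 ≤ 4
  b_5=4 ≤ 5
  b_6=4 ≤ 6
All bounds hold ⇒ YES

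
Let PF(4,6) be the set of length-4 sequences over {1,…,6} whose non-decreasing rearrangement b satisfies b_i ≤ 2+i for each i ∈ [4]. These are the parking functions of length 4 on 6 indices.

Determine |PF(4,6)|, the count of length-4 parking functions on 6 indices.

|PF| = (6+1−4)·(6+1)^{4−1} = 3·343 = 1029
E.g. (4,6,1,2) → sorted (1,2,4,6): b_i ≤ 2+i ∀i, a PF.

1029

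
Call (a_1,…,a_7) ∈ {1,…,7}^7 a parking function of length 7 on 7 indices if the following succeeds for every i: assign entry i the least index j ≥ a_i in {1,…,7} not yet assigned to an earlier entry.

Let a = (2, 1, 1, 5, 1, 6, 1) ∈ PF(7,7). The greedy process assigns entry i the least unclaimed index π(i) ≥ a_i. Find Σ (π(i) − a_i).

11

Σπ(i) = 1+…+7 = 28; Σa = 2+1+1+5+1+6+1 = 17; disp = 28−17 = 11.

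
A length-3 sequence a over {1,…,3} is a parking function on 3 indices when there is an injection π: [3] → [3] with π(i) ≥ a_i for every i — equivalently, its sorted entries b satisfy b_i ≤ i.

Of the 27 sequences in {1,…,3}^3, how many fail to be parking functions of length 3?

11

|PF(3,3)| = (3−3+1)·(3+1)^(3−1) = 1 · 16 = 16 (Pollak)
Example (2,2,2) → sorted (2,2,2): b_1=2>1, not a PF.
3^3 − 16 = 27 − 16 = 11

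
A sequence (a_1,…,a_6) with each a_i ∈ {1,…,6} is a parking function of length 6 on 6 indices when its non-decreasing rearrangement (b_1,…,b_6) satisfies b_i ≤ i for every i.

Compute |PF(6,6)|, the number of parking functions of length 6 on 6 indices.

16807

|PF(6,6)| = 1·7^5 = 1·16807 = 16807 (Konheim–Weiss)
One tuple (1,3,5,1,1,2) → sorted (1,1,1,2,3,5): b_i ≤ i ∀i, a PF.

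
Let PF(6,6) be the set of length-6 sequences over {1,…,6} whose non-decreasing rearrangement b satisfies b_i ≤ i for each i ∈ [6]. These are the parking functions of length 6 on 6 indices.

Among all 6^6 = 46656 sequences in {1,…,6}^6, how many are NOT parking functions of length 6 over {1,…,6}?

29849

|PF| = (6−6+1)·(6+1)^(6−1) = 1 · 16807 = 16807 (Konheim–Weiss)
Check (6,3,3,4,4,6) → sorted (3,3,4,4,6,6): b_1=3>1, not a PF.
Total 46656; non-PF = 46656−16807 = 29849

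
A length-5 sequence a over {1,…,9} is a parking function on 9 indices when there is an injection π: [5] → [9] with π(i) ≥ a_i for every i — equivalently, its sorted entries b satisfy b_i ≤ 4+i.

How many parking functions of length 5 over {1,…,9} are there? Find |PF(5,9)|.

|PF(5,9)| = (9+1−5)·(9+1)^{5−1} = 5×10000 = 50000
One tuple (7,6,2,3,3) → sorted (2,3,3,6,7): b_i ≤ 4+i ∀i, a PF.

50000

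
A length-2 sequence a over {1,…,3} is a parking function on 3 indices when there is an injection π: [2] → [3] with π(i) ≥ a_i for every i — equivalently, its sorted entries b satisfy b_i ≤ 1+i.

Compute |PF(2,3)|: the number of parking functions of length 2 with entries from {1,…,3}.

|PF| = (3+1−2)·(3+1)^{2−1} = 2×4 = 8 (Pollak)
Check (2,1) → sorted (1,2): b_i ≤ 1+i ∀i, a PF.

8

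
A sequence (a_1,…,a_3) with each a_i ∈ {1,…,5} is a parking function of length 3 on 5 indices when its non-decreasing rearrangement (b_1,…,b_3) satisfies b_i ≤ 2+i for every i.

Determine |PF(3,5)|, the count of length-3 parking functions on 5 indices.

108

Count = (5+1−3)·(5+1)^{3−1} = 3×36 = 108 [KW]
Example (4,1,1) → sorted (1,1,4): b_i ≤ 2+i ∀i, a PF.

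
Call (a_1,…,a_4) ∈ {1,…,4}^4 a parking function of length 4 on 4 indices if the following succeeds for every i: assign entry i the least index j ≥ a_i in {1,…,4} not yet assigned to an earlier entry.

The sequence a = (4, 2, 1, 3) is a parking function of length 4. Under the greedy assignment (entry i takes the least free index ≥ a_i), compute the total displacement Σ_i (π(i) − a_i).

0

Σπ(i) = 1+…+4 = 10; Σa = 4+2+1+3 = 10; disp = 10−10 = 0.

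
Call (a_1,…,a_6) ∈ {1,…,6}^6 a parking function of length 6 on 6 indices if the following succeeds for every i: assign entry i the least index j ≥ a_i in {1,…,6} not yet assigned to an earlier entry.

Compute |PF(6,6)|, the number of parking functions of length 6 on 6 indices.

#PF = (6+1−6)·(6+1)^{6−1} = 1 · 16807 = 16807 [KW]
Check (6,1,4,2,5,3) → sorted (1,2,3,4,5,6): b_i ≤ i ∀i, a PF.

16807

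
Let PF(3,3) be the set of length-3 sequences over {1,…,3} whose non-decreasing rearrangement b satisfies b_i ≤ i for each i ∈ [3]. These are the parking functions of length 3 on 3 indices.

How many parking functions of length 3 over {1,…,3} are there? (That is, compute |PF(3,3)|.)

16

#PF = 1·4^2 = 1×16 = 16 (Konheim–Weiss)
One tuple (1,2,1) → sorted (1,1,2): b_i ≤ i ∀i, a PF.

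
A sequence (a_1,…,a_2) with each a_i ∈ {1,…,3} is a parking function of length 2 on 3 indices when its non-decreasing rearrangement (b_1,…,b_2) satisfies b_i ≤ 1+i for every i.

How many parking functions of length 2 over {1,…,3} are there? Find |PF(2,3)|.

|PF(2,3)| = (4−2)·4^(2−1) = 2·4 = 8 [KW]
Check (3,2) → sorted (2,3): b_i ≤ 1+i ∀i, a PF.

8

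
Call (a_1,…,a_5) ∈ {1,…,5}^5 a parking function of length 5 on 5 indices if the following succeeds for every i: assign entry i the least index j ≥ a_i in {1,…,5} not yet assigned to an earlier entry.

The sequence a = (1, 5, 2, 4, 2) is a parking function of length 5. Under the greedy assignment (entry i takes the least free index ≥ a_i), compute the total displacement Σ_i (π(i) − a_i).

Σπ = 5·6/2 = 15 (π permutes [5]); Σa = 1+5+2+4+2 = 14; disp = 15−14 = 1.

1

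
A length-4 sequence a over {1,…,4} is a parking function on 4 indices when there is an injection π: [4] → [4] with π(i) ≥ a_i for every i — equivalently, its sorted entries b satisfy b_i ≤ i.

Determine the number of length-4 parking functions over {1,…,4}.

|PF(4,4)| = 1·5^3 = 1 · 125 = 125 (Konheim–Weiss)
E.g. (1,3,4,1) → sorted (1,1,3,4): b_i ≤ i ∀i, a PF.

125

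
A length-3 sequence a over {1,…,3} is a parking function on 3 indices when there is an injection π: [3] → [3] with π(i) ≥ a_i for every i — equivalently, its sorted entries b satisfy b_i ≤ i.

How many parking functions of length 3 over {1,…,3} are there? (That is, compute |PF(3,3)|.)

16

|PF| = 1·4^2 = 1·16 = 16 [KW]
Check (1,2,3) → sorted (1,2,3): b_i ≤ i ∀i, a PF.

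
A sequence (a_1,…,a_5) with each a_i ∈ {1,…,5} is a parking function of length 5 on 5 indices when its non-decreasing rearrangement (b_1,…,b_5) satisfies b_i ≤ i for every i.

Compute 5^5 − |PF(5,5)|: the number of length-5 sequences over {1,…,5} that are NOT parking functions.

#PF = (5+1−5)·(5+1)^{5−1} = 1 · 1296 = 1296 [KW]
One tuple (5,2,2,5,5) → sorted (2,2,5,5,5): b_1=2>1, not a PF.
5^5 − 1296 = 3125 − 1296 = 1829

1829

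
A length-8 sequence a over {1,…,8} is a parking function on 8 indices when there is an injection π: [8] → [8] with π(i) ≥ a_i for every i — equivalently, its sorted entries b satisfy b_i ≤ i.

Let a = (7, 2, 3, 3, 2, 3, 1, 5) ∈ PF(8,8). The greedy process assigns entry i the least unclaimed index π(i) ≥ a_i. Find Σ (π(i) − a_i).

10

Σπ(i) = 1+…+8 = 36; Σa = 7+2+3+3+2+3+1+5 = 26; disp = 36−26 = 10.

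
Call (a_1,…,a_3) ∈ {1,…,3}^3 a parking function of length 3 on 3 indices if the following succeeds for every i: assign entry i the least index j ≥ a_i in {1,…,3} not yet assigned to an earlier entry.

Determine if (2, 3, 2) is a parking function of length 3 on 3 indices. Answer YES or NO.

Rearranged: b = (2, 2, 3).
  b_1=2 > 1
  fails at i=1 ⇒ NO

NO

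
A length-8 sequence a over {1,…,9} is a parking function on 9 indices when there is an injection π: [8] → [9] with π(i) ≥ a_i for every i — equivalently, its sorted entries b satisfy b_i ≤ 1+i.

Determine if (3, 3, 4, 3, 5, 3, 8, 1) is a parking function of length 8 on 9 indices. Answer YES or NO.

Sorted: b = (1, 3, 3, 3, 3, 4, 5, 8).
  b_1=1 ≤ 2
  b_2=3 ≤ 3
  b_3=3 ≤ 4
  b_4=3 ≤ 5
  b_5=3 ≤ 6
  b_6=4 ≤ 7
  b_7=5 ≤ 8
  b_8=8 ≤ 9
All bounds hold ⇒ YES

YES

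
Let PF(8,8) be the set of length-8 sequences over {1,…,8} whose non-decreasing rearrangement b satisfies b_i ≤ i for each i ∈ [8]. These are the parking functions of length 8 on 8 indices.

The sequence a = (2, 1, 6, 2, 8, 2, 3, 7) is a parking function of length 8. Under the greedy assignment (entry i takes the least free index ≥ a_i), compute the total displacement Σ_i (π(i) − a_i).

5

Σπ(i) = 1+…+8 = 36; Σa = 2+1+6+2+8+2+3+7 = 31; disp = 36−31 = 5.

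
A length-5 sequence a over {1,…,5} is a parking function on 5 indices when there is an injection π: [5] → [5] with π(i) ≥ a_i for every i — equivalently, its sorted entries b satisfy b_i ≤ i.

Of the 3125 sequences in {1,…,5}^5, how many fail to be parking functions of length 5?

|PF(5,5)| = 1·6^4 = 1·1296 = 1296
E.g. (2,4,5,4,5) → sorted (2,4,4,5,5): b_1=2>1, not a PF.
Total 3125; non-PF = 3125−1296 = 1829

1829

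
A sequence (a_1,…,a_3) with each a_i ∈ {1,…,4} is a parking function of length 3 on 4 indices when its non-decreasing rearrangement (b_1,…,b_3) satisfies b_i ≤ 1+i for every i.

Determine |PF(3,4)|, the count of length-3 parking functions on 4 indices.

50

|PF(3,4)| = 2·5^2 = 2·25 = 50 [KW]
Check (1,1,1) → sorted (1,1,1): b_i ≤ 1+i ∀i, a PF.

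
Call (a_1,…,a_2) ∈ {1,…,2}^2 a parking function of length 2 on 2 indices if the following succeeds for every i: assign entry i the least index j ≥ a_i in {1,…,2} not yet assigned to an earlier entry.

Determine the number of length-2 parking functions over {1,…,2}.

|PF| = (2+1−2)·(2+1)^{2−1} = 1·3 = 3
E.g. (2,1) → sorted (1,2): b_i ≤ i ∀i, a PF.

3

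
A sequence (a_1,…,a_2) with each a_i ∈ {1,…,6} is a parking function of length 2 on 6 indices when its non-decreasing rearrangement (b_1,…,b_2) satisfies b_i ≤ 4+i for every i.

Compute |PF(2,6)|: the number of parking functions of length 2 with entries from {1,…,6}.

35

Count = (6+1−2)·(6+1)^{2−1} = 5×7 = 35
Check (3,6) → sorted (3,6): b_i ≤ 4+i ∀i, a PF.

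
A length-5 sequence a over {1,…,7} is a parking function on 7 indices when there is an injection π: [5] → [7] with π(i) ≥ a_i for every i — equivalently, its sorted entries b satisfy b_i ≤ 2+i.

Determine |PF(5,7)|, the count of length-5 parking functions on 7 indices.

#PF = (8−5)·8^(5−1) = 3×4096 = 12288
Example (1,4,6,7,3) → sorted (1,3,4,6,7): b_i ≤ 2+i ∀i, a PF.

12288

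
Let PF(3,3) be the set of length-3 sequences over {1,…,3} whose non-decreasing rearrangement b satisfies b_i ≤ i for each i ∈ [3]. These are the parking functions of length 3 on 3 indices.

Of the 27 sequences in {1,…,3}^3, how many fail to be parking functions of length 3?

#PF = (3+1−3)·(3+1)^{3−1} = 1 · 16 = 16
One tuple (2,3,3) → sorted (2,3,3): b_1=2>1, not a PF.
Total 27; non-PF = 27−16 = 11

11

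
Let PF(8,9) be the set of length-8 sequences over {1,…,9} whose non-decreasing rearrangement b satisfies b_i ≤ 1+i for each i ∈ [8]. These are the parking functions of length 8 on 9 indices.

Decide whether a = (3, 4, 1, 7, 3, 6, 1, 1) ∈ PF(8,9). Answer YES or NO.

Sorted: b = (1, 1, 1, 3, 3, 4, 6, 7).
  b_1=1 ≤ 2
  b_2=1 ≤ 3
  b_3=1 ≤ 4
  b_4=3 ≤ 5
  b_5=3 ≤ 6
  b_6=4 ≤ 7
  b_7=6 ≤ 8
  b_8=7 ≤ 9
All bounds hold ⇒ YES

YES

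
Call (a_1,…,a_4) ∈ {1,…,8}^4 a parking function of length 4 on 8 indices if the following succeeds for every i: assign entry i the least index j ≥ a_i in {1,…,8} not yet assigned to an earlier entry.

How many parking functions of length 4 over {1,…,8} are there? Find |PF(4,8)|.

|PF| = 5·9^3 = 5·729 = 3645 [KW]
Example (4,7,3,3) → sorted (3,3,4,7): b_i ≤ 4+i ∀i, a PF.

3645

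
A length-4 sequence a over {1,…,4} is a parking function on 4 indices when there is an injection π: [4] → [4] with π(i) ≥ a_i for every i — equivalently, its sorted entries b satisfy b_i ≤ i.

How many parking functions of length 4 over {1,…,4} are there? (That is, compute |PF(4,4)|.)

Count = (4−4+1)·(4+1)^(4−1) = 1×125 = 125 [KW]
Example (1,2,2,4) → sorted (1,2,2,4): b_i ≤ i ∀i, a PF.

125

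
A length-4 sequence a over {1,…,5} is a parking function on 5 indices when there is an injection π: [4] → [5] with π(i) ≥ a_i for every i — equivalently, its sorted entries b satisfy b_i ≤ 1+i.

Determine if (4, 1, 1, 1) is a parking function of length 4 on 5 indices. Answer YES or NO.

Order a: b = (1, 1, 1, 4).
  b_1=1 ≤ 2
  b_2=1 ≤ 3
  b_3=1 ≤ 4
  b_4=4 ≤ 5
All bounds hold ⇒ YES

YES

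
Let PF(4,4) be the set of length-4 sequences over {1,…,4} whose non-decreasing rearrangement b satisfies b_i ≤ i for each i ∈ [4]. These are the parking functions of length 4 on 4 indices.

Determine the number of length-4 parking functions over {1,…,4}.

|PF| = (4−4+1)·(4+1)^(4−1) = 1·125 = 125 [KW]
E.g. (2,3,4,1) → sorted (1,2,3,4): b_i ≤ i ∀i, a PF.

125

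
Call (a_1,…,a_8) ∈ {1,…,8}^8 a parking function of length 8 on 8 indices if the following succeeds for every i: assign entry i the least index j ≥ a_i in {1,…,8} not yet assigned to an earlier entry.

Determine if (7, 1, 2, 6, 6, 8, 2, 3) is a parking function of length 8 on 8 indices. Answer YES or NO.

NO

Order a: b = (1, 2, 2, 3, 6, 6, 7, 8).
  b_1=1 ≤ 1
  b_2=2 ≤ 2
  b_3=2 ≤ 3
  b_4=3 ≤ 4
  b_5=6 > 5
  fails at i=5 ⇒ NO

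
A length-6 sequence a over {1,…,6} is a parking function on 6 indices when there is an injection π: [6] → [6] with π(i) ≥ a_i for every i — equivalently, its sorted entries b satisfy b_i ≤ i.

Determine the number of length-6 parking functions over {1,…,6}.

Count = (6−6+1)·(6+1)^(6−1) = 1 · 16807 = 16807 (Pollak)
E.g. (4,4,5,3,1,2) → sorted (1,2,3,4,4,5): b_i ≤ i ∀i, a PF.

16807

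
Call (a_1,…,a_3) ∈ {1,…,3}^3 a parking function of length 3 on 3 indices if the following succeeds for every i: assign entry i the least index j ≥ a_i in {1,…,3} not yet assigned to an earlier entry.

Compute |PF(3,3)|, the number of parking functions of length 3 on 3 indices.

Count = (4−3)·4^(3−1) = 1·16 = 16
Example (1,1,2) → sorted (1,1,2): b_i ≤ i ∀i, a PF.

16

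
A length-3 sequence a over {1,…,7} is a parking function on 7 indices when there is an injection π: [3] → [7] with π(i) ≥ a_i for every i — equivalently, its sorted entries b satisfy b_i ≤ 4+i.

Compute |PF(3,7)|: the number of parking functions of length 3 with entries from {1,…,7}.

320

#PF = (7−3+1)·(7+1)^(3−1) = 5 · 64 = 320 [KW]
E.g. (7,1,2) → sorted (1,2,7): b_i ≤ 4+i ∀i, a PF.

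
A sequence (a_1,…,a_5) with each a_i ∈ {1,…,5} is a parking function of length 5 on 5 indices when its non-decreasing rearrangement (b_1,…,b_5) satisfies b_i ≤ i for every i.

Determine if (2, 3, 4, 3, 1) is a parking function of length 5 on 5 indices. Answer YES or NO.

YES

Rearranged: b = (1, 2, 3, 3, 4).
  b_1=1 ≤ 1
  b_2=2 ≤ 2
  b_3=3 ≤ 3
  b_4=3 ≤ 4
  b_5=4 ≤ 5
All bounds hold ⇒ YES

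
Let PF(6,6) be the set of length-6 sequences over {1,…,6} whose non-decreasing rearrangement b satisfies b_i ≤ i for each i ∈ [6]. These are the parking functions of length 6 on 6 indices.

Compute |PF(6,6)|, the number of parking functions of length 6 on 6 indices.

16807

#PF = (6−6+1)·(6+1)^(6−1) = 1 · 16807 = 16807 (Pollak)
Example (1,1,5,5,1,3) → sorted (1,1,1,3,5,5): b_i ≤ i ∀i, a PF.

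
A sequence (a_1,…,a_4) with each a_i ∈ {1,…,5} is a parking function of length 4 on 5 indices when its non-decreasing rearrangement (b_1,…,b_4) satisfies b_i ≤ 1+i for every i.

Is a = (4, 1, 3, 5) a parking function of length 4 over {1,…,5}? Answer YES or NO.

Sorted: b = (1, 3, 4, 5).
  b_1=1 ≤ 2
  b_2=3 ≤ 3
  b_3=4 ≤ 4
  b_4=5 ≤ 5
All bounds hold ⇒ YES

YES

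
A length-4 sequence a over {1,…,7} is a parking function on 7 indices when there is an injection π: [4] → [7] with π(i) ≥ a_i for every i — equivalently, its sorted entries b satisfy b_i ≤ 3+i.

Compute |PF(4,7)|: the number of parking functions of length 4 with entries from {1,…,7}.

2048

|PF(4,7)| = (7−4+1)·(7+1)^(4−1) = 4·512 = 2048 (Pollak)
E.g. (6,6,4,3) → sorted (3,4,6,6): b_i ≤ 3+i ∀i, a PF.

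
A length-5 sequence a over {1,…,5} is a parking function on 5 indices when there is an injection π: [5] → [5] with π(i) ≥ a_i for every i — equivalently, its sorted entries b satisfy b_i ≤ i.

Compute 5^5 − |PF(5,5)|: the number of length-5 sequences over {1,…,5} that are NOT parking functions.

Count = (5−5+1)·(5+1)^(5−1) = 1·1296 = 1296 (Konheim–Weiss)
E.g. (4,4,2,4,5) → sorted (2,4,4,4,5): b_1=2>1, not a PF.
So 3125 − 1296 = 1829 fail.

1829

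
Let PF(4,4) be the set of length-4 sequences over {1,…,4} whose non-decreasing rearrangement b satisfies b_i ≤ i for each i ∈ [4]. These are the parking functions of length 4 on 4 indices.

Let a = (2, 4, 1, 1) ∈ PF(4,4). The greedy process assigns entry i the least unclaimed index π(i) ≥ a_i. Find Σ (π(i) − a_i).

Σπ(i) = 1+…+4 = 10; Σa = 2+4+1+1 = 8; disp = 10−8 = 2.

2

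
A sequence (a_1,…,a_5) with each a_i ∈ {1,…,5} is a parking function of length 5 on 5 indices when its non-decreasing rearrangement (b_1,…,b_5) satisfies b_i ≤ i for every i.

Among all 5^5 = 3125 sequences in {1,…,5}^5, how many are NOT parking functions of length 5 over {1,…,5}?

|PF(5,5)| = 1·6^4 = 1 · 1296 = 1296
One tuple (2,4,4,4,4) → sorted (2,4,4,4,4): b_1=2>1, not a PF.
So 3125 − 1296 = 1829 fail.

1829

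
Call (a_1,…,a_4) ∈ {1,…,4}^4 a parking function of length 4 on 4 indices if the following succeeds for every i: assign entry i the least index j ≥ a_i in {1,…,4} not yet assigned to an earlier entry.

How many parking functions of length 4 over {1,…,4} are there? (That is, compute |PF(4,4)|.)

Count = (4−4+1)·(4+1)^(4−1) = 1 · 125 = 125 (Konheim–Weiss)
One tuple (2,4,2,1) → sorted (1,2,2,4): b_i ≤ i ∀i, a PF.

125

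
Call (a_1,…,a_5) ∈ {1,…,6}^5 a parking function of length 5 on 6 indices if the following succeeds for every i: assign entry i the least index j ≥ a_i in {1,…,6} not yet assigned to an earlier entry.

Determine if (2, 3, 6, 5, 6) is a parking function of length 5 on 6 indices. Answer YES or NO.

Rearranged: b = (2, 3, 5, 6, 6).
  b_1=2 ≤ 2
  b_2=3 ≤ 3
  b_3=5 > 4
  fails at i=3 ⇒ NO

NO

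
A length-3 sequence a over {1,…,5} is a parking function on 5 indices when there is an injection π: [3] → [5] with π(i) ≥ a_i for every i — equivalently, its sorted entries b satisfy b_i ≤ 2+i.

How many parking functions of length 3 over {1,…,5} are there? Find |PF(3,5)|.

Count = 3·6^2 = 3·36 = 108 (Pollak)
One tuple (3,4,3) → sorted (3,3,4): b_i ≤ 2+i ∀i, a PF.

108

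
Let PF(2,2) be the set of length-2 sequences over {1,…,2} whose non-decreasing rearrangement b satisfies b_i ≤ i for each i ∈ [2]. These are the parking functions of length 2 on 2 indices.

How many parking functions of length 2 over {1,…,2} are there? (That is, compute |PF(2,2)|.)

3

|PF(2,2)| = (2−2+1)·(2+1)^(2−1) = 1 · 3 = 3 (Pollak)
One tuple (2,1) → sorted (1,2): b_i ≤ i ∀i, a PF.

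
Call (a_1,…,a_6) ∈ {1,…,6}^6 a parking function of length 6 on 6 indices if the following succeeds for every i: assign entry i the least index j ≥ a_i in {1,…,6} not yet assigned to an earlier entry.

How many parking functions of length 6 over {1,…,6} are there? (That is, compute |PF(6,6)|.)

#PF = (7−6)·7^(6−1) = 1·16807 = 16807 [KW]
Check (1,1,5,2,2,2) → sorted (1,1,2,2,2,5): b_i ≤ i ∀i, a PF.

16807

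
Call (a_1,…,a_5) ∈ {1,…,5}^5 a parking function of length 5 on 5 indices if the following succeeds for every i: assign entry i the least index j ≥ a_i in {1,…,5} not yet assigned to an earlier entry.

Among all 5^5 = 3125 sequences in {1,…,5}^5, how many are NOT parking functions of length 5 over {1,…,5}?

Count = (6−5)·6^(5−1) = 1·1296 = 1296 (Pollak)
Example (2,5,5,2,3) → sorted (2,2,3,5,5): b_1=2>1, not a PF.
5^5 − 1296 = 3125 − 1296 = 1829

1829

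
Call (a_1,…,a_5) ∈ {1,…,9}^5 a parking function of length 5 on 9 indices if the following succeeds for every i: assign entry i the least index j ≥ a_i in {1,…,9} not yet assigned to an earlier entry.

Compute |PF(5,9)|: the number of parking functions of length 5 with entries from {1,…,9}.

|PF| = (9−5+1)·(9+1)^(5−1) = 5·10000 = 50000
Example (6,2,5,2,6) → sorted (2,2,5,6,6): b_i ≤ 4+i ∀i, a PF.

50000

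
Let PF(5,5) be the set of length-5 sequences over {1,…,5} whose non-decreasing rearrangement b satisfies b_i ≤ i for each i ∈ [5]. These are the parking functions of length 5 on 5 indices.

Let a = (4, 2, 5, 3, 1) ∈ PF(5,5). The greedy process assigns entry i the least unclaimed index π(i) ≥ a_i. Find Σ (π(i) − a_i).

0

Σπ = 5·6/2 = 15 (π permutes [5]); Σa = 4+2+5+3+1 = 15; disp = 15−15 = 0.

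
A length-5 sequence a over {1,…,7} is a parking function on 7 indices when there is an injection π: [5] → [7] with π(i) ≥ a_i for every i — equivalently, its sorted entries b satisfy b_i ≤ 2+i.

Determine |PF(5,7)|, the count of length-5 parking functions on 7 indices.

12288

|PF| = (8−5)·8^(5−1) = 3·4096 = 12288
One tuple (4,1,5,3,5) → sorted (1,3,4,5,5): b_i ≤ 2+i ∀i, a PF.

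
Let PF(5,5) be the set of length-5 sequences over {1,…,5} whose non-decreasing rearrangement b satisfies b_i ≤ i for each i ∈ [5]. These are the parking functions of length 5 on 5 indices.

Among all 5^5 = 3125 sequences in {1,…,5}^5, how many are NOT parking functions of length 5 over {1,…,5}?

1829

Count = (5+1−5)·(5+1)^{5−1} = 1·1296 = 1296 (Konheim–Weiss)
E.g. (4,5,5,1,5) → sorted (1,4,5,5,5): b_2=4>2, not a PF.
Total 3125; non-PF = 3125−1296 = 1829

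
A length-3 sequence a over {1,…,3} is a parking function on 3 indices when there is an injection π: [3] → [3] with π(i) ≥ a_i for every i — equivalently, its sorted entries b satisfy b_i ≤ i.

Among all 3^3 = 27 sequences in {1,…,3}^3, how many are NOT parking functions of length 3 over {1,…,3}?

11

|PF| = 1·4^2 = 1 · 16 = 16 (Konheim–Weiss)
Example (3,3,3) → sorted (3,3,3): b_1=3>1, not a PF.
3^3 − 16 = 27 − 16 = 11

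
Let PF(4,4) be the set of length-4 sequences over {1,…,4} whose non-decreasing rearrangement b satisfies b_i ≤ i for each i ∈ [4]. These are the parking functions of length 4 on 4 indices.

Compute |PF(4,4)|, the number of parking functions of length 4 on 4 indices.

125

|PF(4,4)| = 1·5^3 = 1·125 = 125 [KW]
One tuple (1,2,2,3) → sorted (1,2,2,3): b_i ≤ i ∀i, a PF.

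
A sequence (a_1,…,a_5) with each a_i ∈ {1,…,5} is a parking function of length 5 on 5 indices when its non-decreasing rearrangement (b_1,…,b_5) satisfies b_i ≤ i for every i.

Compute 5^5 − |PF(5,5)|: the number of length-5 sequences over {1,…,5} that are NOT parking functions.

|PF| = (5−5+1)·(5+1)^(5−1) = 1×1296 = 1296 [KW]
One tuple (5,4,1,5,5) → sorted (1,4,5,5,5): b_2=4>2, not a PF.
So 3125 − 1296 = 1829 fail.

1829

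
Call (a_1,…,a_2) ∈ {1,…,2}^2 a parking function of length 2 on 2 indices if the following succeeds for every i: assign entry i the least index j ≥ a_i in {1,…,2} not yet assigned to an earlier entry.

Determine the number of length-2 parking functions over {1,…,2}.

3

Count = (2+1−2)·(2+1)^{2−1} = 1 · 3 = 3 [KW]
E.g. (2,1) → sorted (1,2): b_i ≤ i ∀i, a PF.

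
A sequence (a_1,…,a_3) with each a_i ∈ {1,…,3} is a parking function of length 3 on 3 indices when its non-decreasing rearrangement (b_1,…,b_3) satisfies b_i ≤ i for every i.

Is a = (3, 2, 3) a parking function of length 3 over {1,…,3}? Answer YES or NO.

Sorted: b = (2, 3, 3).
  b_1=2 > 1
  fails at i=1 ⇒ NO

NO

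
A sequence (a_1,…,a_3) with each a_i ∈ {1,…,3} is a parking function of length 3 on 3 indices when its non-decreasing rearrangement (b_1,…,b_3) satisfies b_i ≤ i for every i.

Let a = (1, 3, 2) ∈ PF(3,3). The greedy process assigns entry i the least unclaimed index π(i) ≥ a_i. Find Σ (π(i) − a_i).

Σπ = 6 ({1..3} each once); Σa = 1+3+2 = 6; disp = 6−6 = 0.

0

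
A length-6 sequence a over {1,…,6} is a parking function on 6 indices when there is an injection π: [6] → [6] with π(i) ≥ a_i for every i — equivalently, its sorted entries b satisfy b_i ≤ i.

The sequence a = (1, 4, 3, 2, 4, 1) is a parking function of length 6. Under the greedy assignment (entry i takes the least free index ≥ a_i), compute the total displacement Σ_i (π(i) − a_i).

Σπ = 21 ({1..6} each once); Σa = 1+4+3+2+4+1 = 15; disp = 21−15 = 6.

6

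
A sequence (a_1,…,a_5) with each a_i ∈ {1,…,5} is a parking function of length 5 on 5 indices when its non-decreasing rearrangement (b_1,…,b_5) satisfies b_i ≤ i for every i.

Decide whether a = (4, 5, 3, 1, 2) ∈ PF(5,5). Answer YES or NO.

YES

Rearranged: b = (1, 2, 3, 4, 5).
  b_1=1 ≤ 1
  b_2=2 ≤ 2
  b_3=3 ≤ 3
  b_4=4 ≤ 4
  b_5=5 ≤ 5
All bounds hold ⇒ YES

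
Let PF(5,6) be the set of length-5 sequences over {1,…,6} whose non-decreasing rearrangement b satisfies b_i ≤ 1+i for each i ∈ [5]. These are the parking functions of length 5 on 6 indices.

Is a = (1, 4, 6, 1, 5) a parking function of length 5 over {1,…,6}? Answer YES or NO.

Order a: b = (1, 1, 4, 5, 6).
  b_1=1 ≤ 2
  b_2=1 ≤ 3
  b_3=4 ≤ 4
  b_4=5 ≤ 5
  b_5=6 ≤ 6
All bounds hold ⇒ YES

YES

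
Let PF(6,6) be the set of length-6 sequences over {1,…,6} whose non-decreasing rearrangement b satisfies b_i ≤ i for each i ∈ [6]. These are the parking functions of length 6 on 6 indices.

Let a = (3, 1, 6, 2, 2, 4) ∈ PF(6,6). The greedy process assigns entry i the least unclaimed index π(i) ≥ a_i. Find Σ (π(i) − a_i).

Σπ(i) = 1+…+6 = 21; Σa = 3+1+6+2+2+4 = 18; disp = 21−18 = 3.

3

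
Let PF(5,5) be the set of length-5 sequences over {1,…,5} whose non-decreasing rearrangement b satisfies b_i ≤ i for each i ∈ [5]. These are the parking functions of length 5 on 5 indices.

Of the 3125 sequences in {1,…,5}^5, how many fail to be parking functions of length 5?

Count = 1·6^4 = 1·1296 = 1296 [KW]
Check (4,1,5,5,4) → sorted (1,4,4,5,5): b_2=4>2, not a PF.
So 3125 − 1296 = 1829 fail.

1829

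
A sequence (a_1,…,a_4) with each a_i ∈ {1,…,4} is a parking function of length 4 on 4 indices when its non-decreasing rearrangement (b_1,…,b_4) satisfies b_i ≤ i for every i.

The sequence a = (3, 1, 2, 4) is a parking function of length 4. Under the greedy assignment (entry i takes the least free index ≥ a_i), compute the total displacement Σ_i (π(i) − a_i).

0

Σπ(i) = 1+…+4 = 10; Σa = 3+1+2+4 = 10; disp = 10−10 = 0.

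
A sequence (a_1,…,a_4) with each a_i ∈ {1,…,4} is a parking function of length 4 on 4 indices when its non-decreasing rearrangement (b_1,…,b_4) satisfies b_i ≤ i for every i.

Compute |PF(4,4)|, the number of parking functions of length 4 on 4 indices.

125

|PF| = (4+1−4)·(4+1)^{4−1} = 1·125 = 125 (Pollak)
Check (2,3,3,1) → sorted (1,2,3,3): b_i ≤ i ∀i, a PF.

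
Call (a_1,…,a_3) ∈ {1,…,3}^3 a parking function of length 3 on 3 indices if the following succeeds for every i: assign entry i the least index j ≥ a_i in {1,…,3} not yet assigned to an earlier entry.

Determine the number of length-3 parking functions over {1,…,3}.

#PF = 1·4^2 = 1·16 = 16 (Konheim–Weiss)
Example (3,2,1) → sorted (1,2,3): b_i ≤ i ∀i, a PF.

16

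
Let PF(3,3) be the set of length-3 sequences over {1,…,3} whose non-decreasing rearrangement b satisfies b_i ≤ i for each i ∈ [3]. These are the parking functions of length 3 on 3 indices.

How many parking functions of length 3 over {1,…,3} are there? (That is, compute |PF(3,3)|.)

16

#PF = (4−3)·4^(3−1) = 1×16 = 16 (Pollak)
Example (2,1,3) → sorted (1,2,3): b_i ≤ i ∀i, a PF.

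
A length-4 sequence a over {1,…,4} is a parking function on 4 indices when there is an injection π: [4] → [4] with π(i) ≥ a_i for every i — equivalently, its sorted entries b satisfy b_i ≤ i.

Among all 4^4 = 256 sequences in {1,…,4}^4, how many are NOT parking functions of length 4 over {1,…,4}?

|PF(4,4)| = 1·5^3 = 1×125 = 125
Check (2,2,2,3) → sorted (2,2,2,3): b_1=2>1, not a PF.
4^4 − 125 = 256 − 125 = 131

131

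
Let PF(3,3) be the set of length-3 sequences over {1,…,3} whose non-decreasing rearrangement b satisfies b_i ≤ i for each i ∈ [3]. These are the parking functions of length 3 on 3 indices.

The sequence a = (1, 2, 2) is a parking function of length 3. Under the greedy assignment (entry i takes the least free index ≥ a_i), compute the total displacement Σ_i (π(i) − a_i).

Σπ = 6 ({1..3} each once); Σa = 1+2+2 = 5; disp = 6−5 = 1.

1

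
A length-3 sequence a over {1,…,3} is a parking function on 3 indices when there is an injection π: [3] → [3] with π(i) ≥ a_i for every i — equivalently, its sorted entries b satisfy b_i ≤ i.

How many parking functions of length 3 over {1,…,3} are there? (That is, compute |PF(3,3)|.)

16

|PF(3,3)| = (4−3)·4^(3−1) = 1×16 = 16 [KW]
One tuple (1,1,1) → sorted (1,1,1): b_i ≤ i ∀i, a PF.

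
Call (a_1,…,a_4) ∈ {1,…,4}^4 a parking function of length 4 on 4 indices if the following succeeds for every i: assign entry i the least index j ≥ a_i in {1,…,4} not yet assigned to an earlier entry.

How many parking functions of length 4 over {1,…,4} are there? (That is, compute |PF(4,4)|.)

125

#PF = (4−4+1)·(4+1)^(4−1) = 1 · 125 = 125 (Pollak)
Check (4,1,3,2) → sorted (1,2,3,4): b_i ≤ i ∀i, a PF.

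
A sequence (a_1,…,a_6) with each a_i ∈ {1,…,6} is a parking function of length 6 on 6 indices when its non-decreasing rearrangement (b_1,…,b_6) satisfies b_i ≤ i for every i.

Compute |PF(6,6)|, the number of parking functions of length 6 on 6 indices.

|PF| = (7−6)·7^(6−1) = 1·16807 = 16807 (Konheim–Weiss)
One tuple (1,1,3,2,3,5) → sorted (1,1,2,3,3,5): b_i ≤ i ∀i, a PF.

16807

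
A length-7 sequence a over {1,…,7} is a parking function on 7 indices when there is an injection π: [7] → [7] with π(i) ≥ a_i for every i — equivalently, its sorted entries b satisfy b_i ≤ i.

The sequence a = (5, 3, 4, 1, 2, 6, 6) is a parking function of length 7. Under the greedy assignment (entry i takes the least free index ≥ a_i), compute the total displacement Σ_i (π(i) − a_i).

1

Σπ(i) = 1+…+7 = 28; Σa = 5+3+4+1+2+6+6 = 27; disp = 28−27 = 1.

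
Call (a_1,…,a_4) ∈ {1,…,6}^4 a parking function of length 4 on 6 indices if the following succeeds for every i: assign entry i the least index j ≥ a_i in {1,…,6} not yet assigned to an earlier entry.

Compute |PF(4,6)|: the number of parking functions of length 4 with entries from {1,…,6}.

1029

#PF = (6−4+1)·(6+1)^(4−1) = 3 · 343 = 1029 (Konheim–Weiss)
E.g. (6,1,2,4) → sorted (1,2,4,6): b_i ≤ 2+i ∀i, a PF.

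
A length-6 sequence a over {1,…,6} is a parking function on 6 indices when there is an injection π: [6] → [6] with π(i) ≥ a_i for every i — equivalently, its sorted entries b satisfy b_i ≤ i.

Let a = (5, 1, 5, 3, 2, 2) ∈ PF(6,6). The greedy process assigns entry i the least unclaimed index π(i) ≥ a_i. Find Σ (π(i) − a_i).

3

Σπ = 6·7/2 = 21 (π permutes [6]); Σa = 5+1+5+3+2+2 = 18; disp = 21−18 = 3.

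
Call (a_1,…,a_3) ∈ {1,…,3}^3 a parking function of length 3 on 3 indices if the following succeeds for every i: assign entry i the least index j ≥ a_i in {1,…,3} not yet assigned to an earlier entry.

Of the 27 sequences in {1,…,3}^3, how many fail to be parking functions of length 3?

#PF = 1·4^2 = 1·16 = 16 (Pollak)
One tuple (2,3,3) → sorted (2,3,3): b_1=2>1, not a PF.
So 27 − 16 = 11 fail.

11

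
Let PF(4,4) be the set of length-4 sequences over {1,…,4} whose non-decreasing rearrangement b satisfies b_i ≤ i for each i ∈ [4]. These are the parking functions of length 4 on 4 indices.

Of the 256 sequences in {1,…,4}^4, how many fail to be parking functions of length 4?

131

|PF(4,4)| = 1·5^3 = 1·125 = 125
Example (4,2,4,3) → sorted (2,3,4,4): b_1=2>1, not a PF.
So 256 − 125 = 131 fail.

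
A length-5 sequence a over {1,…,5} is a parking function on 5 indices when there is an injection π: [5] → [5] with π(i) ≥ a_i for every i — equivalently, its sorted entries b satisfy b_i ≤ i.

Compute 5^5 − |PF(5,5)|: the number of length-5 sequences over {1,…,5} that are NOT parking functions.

#PF = (5−5+1)·(5+1)^(5−1) = 1·1296 = 1296 (Pollak)
Example (3,5,4,5,5) → sorted (3,4,5,5,5): b_1=3>1, not a PF.
Total 3125; non-PF = 3125−1296 = 1829

1829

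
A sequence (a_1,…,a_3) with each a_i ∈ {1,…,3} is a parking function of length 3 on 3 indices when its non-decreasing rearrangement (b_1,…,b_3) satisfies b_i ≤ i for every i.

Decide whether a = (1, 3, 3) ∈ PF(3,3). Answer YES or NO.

Sorted: b = (1, 3, 3).
  b_1=1 ≤ 1
  b_2=3 > 2
  fails at i=2 ⇒ NO

NO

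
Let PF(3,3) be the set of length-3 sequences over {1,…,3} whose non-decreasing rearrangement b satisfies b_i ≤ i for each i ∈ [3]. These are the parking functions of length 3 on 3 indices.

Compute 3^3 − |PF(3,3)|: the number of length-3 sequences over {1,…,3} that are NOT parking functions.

|PF(3,3)| = 1·4^2 = 1·16 = 16 (Pollak)
One tuple (3,3,3) → sorted (3,3,3): b_1=3>1, not a PF.
Total 27; non-PF = 27−16 = 11

11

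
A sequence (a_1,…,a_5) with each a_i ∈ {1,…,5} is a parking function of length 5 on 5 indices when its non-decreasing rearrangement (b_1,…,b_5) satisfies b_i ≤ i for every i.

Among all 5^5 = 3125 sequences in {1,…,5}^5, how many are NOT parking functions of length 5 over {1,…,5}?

1829

|PF(5,5)| = (5+1−5)·(5+1)^{5−1} = 1 · 1296 = 1296 (Konheim–Weiss)
E.g. (4,1,5,3,5) → sorted (1,3,4,5,5): b_2=3>2, not a PF.
Total 3125; non-PF = 3125−1296 = 1829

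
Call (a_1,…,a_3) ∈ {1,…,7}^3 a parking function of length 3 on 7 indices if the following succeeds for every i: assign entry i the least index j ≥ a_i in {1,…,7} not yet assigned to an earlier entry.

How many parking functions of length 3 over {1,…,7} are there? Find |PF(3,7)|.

#PF = (7−3+1)·(7+1)^(3−1) = 5 · 64 = 320 [KW]
E.g. (2,1,6) → sorted (1,2,6): b_i ≤ 4+i ∀i, a PF.

320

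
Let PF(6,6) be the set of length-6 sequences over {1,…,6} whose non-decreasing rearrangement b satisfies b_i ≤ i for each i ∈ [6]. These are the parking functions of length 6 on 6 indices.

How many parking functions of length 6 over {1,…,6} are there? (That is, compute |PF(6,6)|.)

|PF| = (6−6+1)·(6+1)^(6−1) = 1 · 16807 = 16807 (Pollak)
Example (3,2,6,3,1,1) → sorted (1,1,2,3,3,6): b_i ≤ i ∀i, a PF.

16807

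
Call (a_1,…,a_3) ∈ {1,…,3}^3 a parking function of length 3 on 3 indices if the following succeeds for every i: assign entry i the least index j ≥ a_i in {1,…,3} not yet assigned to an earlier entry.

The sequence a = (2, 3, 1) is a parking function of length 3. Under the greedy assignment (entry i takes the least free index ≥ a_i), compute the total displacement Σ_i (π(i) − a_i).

0

Σπ = 3·4/2 = 6 (π permutes [3]); Σa = 2+3+1 = 6; disp = 6−6 = 0.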